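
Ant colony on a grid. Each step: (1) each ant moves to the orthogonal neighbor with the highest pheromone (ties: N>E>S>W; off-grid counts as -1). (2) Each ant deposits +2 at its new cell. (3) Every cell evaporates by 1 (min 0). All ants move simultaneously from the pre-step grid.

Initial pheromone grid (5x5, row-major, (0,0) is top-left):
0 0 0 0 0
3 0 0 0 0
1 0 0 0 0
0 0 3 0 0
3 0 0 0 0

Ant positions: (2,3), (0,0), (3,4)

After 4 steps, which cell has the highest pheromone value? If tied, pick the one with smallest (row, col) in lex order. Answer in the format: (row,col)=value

Answer: (1,0)=3

Derivation:
Step 1: ant0:(2,3)->N->(1,3) | ant1:(0,0)->S->(1,0) | ant2:(3,4)->N->(2,4)
  grid max=4 at (1,0)
Step 2: ant0:(1,3)->N->(0,3) | ant1:(1,0)->N->(0,0) | ant2:(2,4)->N->(1,4)
  grid max=3 at (1,0)
Step 3: ant0:(0,3)->E->(0,4) | ant1:(0,0)->S->(1,0) | ant2:(1,4)->N->(0,4)
  grid max=4 at (1,0)
Step 4: ant0:(0,4)->S->(1,4) | ant1:(1,0)->N->(0,0) | ant2:(0,4)->S->(1,4)
  grid max=3 at (1,0)
Final grid:
  1 0 0 0 2
  3 0 0 0 3
  0 0 0 0 0
  0 0 0 0 0
  0 0 0 0 0
Max pheromone 3 at (1,0)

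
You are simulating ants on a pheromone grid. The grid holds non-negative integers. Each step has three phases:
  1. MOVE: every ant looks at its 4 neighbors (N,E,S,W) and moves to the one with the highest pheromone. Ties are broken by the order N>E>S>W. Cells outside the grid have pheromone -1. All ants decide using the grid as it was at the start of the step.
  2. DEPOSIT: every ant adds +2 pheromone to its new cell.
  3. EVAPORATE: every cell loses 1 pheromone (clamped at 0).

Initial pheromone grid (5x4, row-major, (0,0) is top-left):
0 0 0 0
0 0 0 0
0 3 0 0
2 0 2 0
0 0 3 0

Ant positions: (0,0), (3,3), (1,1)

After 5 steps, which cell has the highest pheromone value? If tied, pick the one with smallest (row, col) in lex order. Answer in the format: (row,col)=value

Answer: (2,1)=4

Derivation:
Step 1: ant0:(0,0)->E->(0,1) | ant1:(3,3)->W->(3,2) | ant2:(1,1)->S->(2,1)
  grid max=4 at (2,1)
Step 2: ant0:(0,1)->E->(0,2) | ant1:(3,2)->S->(4,2) | ant2:(2,1)->N->(1,1)
  grid max=3 at (2,1)
Step 3: ant0:(0,2)->E->(0,3) | ant1:(4,2)->N->(3,2) | ant2:(1,1)->S->(2,1)
  grid max=4 at (2,1)
Step 4: ant0:(0,3)->S->(1,3) | ant1:(3,2)->S->(4,2) | ant2:(2,1)->N->(1,1)
  grid max=3 at (2,1)
Step 5: ant0:(1,3)->N->(0,3) | ant1:(4,2)->N->(3,2) | ant2:(1,1)->S->(2,1)
  grid max=4 at (2,1)
Final grid:
  0 0 0 1
  0 0 0 0
  0 4 0 0
  0 0 3 0
  0 0 2 0
Max pheromone 4 at (2,1)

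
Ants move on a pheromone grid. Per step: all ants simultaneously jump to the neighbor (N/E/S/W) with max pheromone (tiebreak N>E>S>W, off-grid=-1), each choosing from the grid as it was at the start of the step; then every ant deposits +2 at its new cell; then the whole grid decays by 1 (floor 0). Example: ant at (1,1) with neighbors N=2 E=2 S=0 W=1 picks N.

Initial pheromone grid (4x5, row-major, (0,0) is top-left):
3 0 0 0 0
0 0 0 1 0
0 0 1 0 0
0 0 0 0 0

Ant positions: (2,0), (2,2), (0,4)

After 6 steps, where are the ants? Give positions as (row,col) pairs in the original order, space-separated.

Step 1: ant0:(2,0)->N->(1,0) | ant1:(2,2)->N->(1,2) | ant2:(0,4)->S->(1,4)
  grid max=2 at (0,0)
Step 2: ant0:(1,0)->N->(0,0) | ant1:(1,2)->N->(0,2) | ant2:(1,4)->N->(0,4)
  grid max=3 at (0,0)
Step 3: ant0:(0,0)->E->(0,1) | ant1:(0,2)->E->(0,3) | ant2:(0,4)->S->(1,4)
  grid max=2 at (0,0)
Step 4: ant0:(0,1)->W->(0,0) | ant1:(0,3)->E->(0,4) | ant2:(1,4)->N->(0,4)
  grid max=3 at (0,0)
Step 5: ant0:(0,0)->E->(0,1) | ant1:(0,4)->S->(1,4) | ant2:(0,4)->S->(1,4)
  grid max=3 at (1,4)
Step 6: ant0:(0,1)->W->(0,0) | ant1:(1,4)->N->(0,4) | ant2:(1,4)->N->(0,4)
  grid max=5 at (0,4)

(0,0) (0,4) (0,4)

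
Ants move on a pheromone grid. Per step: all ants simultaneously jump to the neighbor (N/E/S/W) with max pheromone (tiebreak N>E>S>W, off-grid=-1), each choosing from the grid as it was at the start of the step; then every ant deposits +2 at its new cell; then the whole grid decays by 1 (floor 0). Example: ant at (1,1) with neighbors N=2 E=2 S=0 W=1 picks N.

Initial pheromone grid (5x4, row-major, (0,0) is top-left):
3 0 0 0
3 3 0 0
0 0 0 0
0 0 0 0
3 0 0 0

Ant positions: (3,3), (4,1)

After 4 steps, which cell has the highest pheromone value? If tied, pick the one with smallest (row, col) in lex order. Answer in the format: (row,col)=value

Step 1: ant0:(3,3)->N->(2,3) | ant1:(4,1)->W->(4,0)
  grid max=4 at (4,0)
Step 2: ant0:(2,3)->N->(1,3) | ant1:(4,0)->N->(3,0)
  grid max=3 at (4,0)
Step 3: ant0:(1,3)->N->(0,3) | ant1:(3,0)->S->(4,0)
  grid max=4 at (4,0)
Step 4: ant0:(0,3)->S->(1,3) | ant1:(4,0)->N->(3,0)
  grid max=3 at (4,0)
Final grid:
  0 0 0 0
  0 0 0 1
  0 0 0 0
  1 0 0 0
  3 0 0 0
Max pheromone 3 at (4,0)

Answer: (4,0)=3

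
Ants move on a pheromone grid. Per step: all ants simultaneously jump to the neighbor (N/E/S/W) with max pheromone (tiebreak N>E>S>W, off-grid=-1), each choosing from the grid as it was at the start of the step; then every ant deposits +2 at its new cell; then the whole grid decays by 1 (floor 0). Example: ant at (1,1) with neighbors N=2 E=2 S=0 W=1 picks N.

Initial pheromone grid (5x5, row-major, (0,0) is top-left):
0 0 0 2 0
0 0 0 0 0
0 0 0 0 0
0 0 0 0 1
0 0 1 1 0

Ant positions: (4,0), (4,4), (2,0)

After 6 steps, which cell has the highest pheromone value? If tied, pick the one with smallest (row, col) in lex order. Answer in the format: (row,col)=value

Answer: (0,2)=1

Derivation:
Step 1: ant0:(4,0)->N->(3,0) | ant1:(4,4)->N->(3,4) | ant2:(2,0)->N->(1,0)
  grid max=2 at (3,4)
Step 2: ant0:(3,0)->N->(2,0) | ant1:(3,4)->N->(2,4) | ant2:(1,0)->N->(0,0)
  grid max=1 at (0,0)
Step 3: ant0:(2,0)->N->(1,0) | ant1:(2,4)->S->(3,4) | ant2:(0,0)->E->(0,1)
  grid max=2 at (3,4)
Step 4: ant0:(1,0)->N->(0,0) | ant1:(3,4)->N->(2,4) | ant2:(0,1)->E->(0,2)
  grid max=1 at (0,0)
Step 5: ant0:(0,0)->E->(0,1) | ant1:(2,4)->S->(3,4) | ant2:(0,2)->E->(0,3)
  grid max=2 at (3,4)
Step 6: ant0:(0,1)->E->(0,2) | ant1:(3,4)->N->(2,4) | ant2:(0,3)->E->(0,4)
  grid max=1 at (0,2)
Final grid:
  0 0 1 0 1
  0 0 0 0 0
  0 0 0 0 1
  0 0 0 0 1
  0 0 0 0 0
Max pheromone 1 at (0,2)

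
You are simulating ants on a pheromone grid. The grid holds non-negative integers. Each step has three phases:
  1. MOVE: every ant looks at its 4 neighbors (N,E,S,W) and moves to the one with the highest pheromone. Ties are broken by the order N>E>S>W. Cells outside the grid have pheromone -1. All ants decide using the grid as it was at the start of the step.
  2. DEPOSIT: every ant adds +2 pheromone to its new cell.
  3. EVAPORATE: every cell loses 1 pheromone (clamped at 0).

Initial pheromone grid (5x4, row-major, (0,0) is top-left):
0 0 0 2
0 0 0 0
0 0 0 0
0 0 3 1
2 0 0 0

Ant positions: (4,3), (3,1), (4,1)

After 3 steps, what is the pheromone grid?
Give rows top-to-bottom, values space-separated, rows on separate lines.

After step 1: ants at (3,3),(3,2),(4,0)
  0 0 0 1
  0 0 0 0
  0 0 0 0
  0 0 4 2
  3 0 0 0
After step 2: ants at (3,2),(3,3),(3,0)
  0 0 0 0
  0 0 0 0
  0 0 0 0
  1 0 5 3
  2 0 0 0
After step 3: ants at (3,3),(3,2),(4,0)
  0 0 0 0
  0 0 0 0
  0 0 0 0
  0 0 6 4
  3 0 0 0

0 0 0 0
0 0 0 0
0 0 0 0
0 0 6 4
3 0 0 0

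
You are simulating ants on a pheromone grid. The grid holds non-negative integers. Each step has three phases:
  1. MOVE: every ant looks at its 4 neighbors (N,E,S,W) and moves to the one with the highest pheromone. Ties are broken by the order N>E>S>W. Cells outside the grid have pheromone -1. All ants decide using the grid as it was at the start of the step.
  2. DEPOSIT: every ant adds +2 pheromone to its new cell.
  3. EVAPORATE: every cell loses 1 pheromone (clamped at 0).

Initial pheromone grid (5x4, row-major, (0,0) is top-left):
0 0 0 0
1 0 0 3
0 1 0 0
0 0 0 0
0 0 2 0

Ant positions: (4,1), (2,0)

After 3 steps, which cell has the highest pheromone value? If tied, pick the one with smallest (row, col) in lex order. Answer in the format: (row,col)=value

Answer: (4,2)=3

Derivation:
Step 1: ant0:(4,1)->E->(4,2) | ant1:(2,0)->N->(1,0)
  grid max=3 at (4,2)
Step 2: ant0:(4,2)->N->(3,2) | ant1:(1,0)->N->(0,0)
  grid max=2 at (4,2)
Step 3: ant0:(3,2)->S->(4,2) | ant1:(0,0)->S->(1,0)
  grid max=3 at (4,2)
Final grid:
  0 0 0 0
  2 0 0 0
  0 0 0 0
  0 0 0 0
  0 0 3 0
Max pheromone 3 at (4,2)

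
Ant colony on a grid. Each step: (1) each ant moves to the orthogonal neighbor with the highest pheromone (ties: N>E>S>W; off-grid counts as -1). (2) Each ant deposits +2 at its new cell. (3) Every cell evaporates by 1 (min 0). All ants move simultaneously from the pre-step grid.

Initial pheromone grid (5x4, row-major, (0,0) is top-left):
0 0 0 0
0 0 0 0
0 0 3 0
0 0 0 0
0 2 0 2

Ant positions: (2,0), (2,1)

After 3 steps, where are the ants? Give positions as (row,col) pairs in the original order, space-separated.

Step 1: ant0:(2,0)->N->(1,0) | ant1:(2,1)->E->(2,2)
  grid max=4 at (2,2)
Step 2: ant0:(1,0)->N->(0,0) | ant1:(2,2)->N->(1,2)
  grid max=3 at (2,2)
Step 3: ant0:(0,0)->E->(0,1) | ant1:(1,2)->S->(2,2)
  grid max=4 at (2,2)

(0,1) (2,2)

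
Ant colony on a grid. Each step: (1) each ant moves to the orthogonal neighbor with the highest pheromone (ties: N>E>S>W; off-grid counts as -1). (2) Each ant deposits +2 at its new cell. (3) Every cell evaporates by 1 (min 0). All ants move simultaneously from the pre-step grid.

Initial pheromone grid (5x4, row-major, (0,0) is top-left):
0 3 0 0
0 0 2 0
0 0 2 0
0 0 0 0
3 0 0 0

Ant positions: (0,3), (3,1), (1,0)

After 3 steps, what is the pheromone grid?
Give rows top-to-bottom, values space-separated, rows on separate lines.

After step 1: ants at (1,3),(2,1),(0,0)
  1 2 0 0
  0 0 1 1
  0 1 1 0
  0 0 0 0
  2 0 0 0
After step 2: ants at (1,2),(2,2),(0,1)
  0 3 0 0
  0 0 2 0
  0 0 2 0
  0 0 0 0
  1 0 0 0
After step 3: ants at (2,2),(1,2),(0,2)
  0 2 1 0
  0 0 3 0
  0 0 3 0
  0 0 0 0
  0 0 0 0

0 2 1 0
0 0 3 0
0 0 3 0
0 0 0 0
0 0 0 0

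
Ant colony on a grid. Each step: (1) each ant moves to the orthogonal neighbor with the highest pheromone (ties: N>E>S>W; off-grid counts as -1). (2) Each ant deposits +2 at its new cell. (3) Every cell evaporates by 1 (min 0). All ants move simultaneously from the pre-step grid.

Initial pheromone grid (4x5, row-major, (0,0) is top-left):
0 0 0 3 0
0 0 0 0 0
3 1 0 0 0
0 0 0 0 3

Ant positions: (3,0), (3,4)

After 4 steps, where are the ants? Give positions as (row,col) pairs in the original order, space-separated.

Step 1: ant0:(3,0)->N->(2,0) | ant1:(3,4)->N->(2,4)
  grid max=4 at (2,0)
Step 2: ant0:(2,0)->N->(1,0) | ant1:(2,4)->S->(3,4)
  grid max=3 at (2,0)
Step 3: ant0:(1,0)->S->(2,0) | ant1:(3,4)->N->(2,4)
  grid max=4 at (2,0)
Step 4: ant0:(2,0)->N->(1,0) | ant1:(2,4)->S->(3,4)
  grid max=3 at (2,0)

(1,0) (3,4)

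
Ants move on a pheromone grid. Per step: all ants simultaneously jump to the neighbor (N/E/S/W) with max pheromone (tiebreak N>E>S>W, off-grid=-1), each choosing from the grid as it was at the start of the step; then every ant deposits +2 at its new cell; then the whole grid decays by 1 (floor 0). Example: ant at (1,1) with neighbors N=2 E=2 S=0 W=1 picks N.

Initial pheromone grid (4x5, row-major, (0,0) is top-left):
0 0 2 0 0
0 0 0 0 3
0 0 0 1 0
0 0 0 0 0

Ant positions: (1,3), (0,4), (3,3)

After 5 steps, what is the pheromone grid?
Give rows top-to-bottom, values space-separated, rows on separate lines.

After step 1: ants at (1,4),(1,4),(2,3)
  0 0 1 0 0
  0 0 0 0 6
  0 0 0 2 0
  0 0 0 0 0
After step 2: ants at (0,4),(0,4),(1,3)
  0 0 0 0 3
  0 0 0 1 5
  0 0 0 1 0
  0 0 0 0 0
After step 3: ants at (1,4),(1,4),(1,4)
  0 0 0 0 2
  0 0 0 0 10
  0 0 0 0 0
  0 0 0 0 0
After step 4: ants at (0,4),(0,4),(0,4)
  0 0 0 0 7
  0 0 0 0 9
  0 0 0 0 0
  0 0 0 0 0
After step 5: ants at (1,4),(1,4),(1,4)
  0 0 0 0 6
  0 0 0 0 14
  0 0 0 0 0
  0 0 0 0 0

0 0 0 0 6
0 0 0 0 14
0 0 0 0 0
0 0 0 0 0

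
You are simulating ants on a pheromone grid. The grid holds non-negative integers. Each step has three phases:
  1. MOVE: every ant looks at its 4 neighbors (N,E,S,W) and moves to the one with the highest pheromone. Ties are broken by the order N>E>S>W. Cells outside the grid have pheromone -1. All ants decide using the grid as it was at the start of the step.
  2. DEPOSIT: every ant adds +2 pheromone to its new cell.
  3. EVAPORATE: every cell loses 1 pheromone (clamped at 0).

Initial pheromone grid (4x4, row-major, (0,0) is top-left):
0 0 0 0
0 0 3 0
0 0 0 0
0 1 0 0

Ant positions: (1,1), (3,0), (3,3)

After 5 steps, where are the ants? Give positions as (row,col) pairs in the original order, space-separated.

Step 1: ant0:(1,1)->E->(1,2) | ant1:(3,0)->E->(3,1) | ant2:(3,3)->N->(2,3)
  grid max=4 at (1,2)
Step 2: ant0:(1,2)->N->(0,2) | ant1:(3,1)->N->(2,1) | ant2:(2,3)->N->(1,3)
  grid max=3 at (1,2)
Step 3: ant0:(0,2)->S->(1,2) | ant1:(2,1)->S->(3,1) | ant2:(1,3)->W->(1,2)
  grid max=6 at (1,2)
Step 4: ant0:(1,2)->N->(0,2) | ant1:(3,1)->N->(2,1) | ant2:(1,2)->N->(0,2)
  grid max=5 at (1,2)
Step 5: ant0:(0,2)->S->(1,2) | ant1:(2,1)->S->(3,1) | ant2:(0,2)->S->(1,2)
  grid max=8 at (1,2)

(1,2) (3,1) (1,2)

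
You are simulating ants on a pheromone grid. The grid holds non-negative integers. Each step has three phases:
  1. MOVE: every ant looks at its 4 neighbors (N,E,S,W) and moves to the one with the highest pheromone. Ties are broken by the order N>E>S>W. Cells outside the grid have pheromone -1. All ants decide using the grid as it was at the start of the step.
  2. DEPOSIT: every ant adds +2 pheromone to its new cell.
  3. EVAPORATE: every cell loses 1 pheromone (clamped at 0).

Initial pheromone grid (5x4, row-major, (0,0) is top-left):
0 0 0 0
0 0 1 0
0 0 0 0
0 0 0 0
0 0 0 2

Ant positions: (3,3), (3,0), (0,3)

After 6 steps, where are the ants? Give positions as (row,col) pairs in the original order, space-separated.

Step 1: ant0:(3,3)->S->(4,3) | ant1:(3,0)->N->(2,0) | ant2:(0,3)->S->(1,3)
  grid max=3 at (4,3)
Step 2: ant0:(4,3)->N->(3,3) | ant1:(2,0)->N->(1,0) | ant2:(1,3)->N->(0,3)
  grid max=2 at (4,3)
Step 3: ant0:(3,3)->S->(4,3) | ant1:(1,0)->N->(0,0) | ant2:(0,3)->S->(1,3)
  grid max=3 at (4,3)
Step 4: ant0:(4,3)->N->(3,3) | ant1:(0,0)->E->(0,1) | ant2:(1,3)->N->(0,3)
  grid max=2 at (4,3)
Step 5: ant0:(3,3)->S->(4,3) | ant1:(0,1)->E->(0,2) | ant2:(0,3)->S->(1,3)
  grid max=3 at (4,3)
Step 6: ant0:(4,3)->N->(3,3) | ant1:(0,2)->E->(0,3) | ant2:(1,3)->N->(0,3)
  grid max=3 at (0,3)

(3,3) (0,3) (0,3)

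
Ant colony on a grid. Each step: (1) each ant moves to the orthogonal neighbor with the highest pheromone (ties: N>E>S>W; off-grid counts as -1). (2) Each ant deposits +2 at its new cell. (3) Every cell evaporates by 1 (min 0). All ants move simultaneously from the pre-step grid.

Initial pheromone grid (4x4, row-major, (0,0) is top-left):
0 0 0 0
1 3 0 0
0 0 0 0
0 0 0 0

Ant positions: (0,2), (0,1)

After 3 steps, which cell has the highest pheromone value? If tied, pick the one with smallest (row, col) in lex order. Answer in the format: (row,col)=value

Step 1: ant0:(0,2)->E->(0,3) | ant1:(0,1)->S->(1,1)
  grid max=4 at (1,1)
Step 2: ant0:(0,3)->S->(1,3) | ant1:(1,1)->N->(0,1)
  grid max=3 at (1,1)
Step 3: ant0:(1,3)->N->(0,3) | ant1:(0,1)->S->(1,1)
  grid max=4 at (1,1)
Final grid:
  0 0 0 1
  0 4 0 0
  0 0 0 0
  0 0 0 0
Max pheromone 4 at (1,1)

Answer: (1,1)=4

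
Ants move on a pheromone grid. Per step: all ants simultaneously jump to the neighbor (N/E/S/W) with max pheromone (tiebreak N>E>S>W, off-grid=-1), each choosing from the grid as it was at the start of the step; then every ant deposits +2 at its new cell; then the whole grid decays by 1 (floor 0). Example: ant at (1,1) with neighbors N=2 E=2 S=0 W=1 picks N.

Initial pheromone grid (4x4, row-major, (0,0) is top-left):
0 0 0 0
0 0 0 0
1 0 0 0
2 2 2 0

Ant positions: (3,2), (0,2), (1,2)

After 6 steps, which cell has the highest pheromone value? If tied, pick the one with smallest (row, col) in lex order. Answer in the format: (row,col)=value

Answer: (0,2)=6

Derivation:
Step 1: ant0:(3,2)->W->(3,1) | ant1:(0,2)->E->(0,3) | ant2:(1,2)->N->(0,2)
  grid max=3 at (3,1)
Step 2: ant0:(3,1)->E->(3,2) | ant1:(0,3)->W->(0,2) | ant2:(0,2)->E->(0,3)
  grid max=2 at (0,2)
Step 3: ant0:(3,2)->W->(3,1) | ant1:(0,2)->E->(0,3) | ant2:(0,3)->W->(0,2)
  grid max=3 at (0,2)
Step 4: ant0:(3,1)->E->(3,2) | ant1:(0,3)->W->(0,2) | ant2:(0,2)->E->(0,3)
  grid max=4 at (0,2)
Step 5: ant0:(3,2)->W->(3,1) | ant1:(0,2)->E->(0,3) | ant2:(0,3)->W->(0,2)
  grid max=5 at (0,2)
Step 6: ant0:(3,1)->E->(3,2) | ant1:(0,3)->W->(0,2) | ant2:(0,2)->E->(0,3)
  grid max=6 at (0,2)
Final grid:
  0 0 6 6
  0 0 0 0
  0 0 0 0
  0 2 2 0
Max pheromone 6 at (0,2)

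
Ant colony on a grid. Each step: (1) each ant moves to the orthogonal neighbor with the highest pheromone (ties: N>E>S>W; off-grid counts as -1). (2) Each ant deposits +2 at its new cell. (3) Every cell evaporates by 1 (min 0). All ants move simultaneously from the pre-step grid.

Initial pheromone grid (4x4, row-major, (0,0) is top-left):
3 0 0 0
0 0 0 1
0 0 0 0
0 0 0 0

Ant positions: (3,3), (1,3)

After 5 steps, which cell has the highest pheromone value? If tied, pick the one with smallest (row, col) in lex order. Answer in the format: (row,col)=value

Answer: (0,3)=5

Derivation:
Step 1: ant0:(3,3)->N->(2,3) | ant1:(1,3)->N->(0,3)
  grid max=2 at (0,0)
Step 2: ant0:(2,3)->N->(1,3) | ant1:(0,3)->S->(1,3)
  grid max=3 at (1,3)
Step 3: ant0:(1,3)->N->(0,3) | ant1:(1,3)->N->(0,3)
  grid max=3 at (0,3)
Step 4: ant0:(0,3)->S->(1,3) | ant1:(0,3)->S->(1,3)
  grid max=5 at (1,3)
Step 5: ant0:(1,3)->N->(0,3) | ant1:(1,3)->N->(0,3)
  grid max=5 at (0,3)
Final grid:
  0 0 0 5
  0 0 0 4
  0 0 0 0
  0 0 0 0
Max pheromone 5 at (0,3)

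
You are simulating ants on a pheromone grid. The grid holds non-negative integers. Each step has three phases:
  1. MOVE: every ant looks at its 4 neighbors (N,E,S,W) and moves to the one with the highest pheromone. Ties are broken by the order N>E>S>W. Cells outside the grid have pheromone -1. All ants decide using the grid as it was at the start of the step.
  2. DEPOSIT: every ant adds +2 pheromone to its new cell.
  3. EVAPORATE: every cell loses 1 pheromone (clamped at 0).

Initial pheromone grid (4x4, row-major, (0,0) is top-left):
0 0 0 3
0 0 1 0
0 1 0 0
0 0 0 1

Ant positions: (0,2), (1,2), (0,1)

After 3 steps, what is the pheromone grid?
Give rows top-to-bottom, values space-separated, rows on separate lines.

After step 1: ants at (0,3),(0,2),(0,2)
  0 0 3 4
  0 0 0 0
  0 0 0 0
  0 0 0 0
After step 2: ants at (0,2),(0,3),(0,3)
  0 0 4 7
  0 0 0 0
  0 0 0 0
  0 0 0 0
After step 3: ants at (0,3),(0,2),(0,2)
  0 0 7 8
  0 0 0 0
  0 0 0 0
  0 0 0 0

0 0 7 8
0 0 0 0
0 0 0 0
0 0 0 0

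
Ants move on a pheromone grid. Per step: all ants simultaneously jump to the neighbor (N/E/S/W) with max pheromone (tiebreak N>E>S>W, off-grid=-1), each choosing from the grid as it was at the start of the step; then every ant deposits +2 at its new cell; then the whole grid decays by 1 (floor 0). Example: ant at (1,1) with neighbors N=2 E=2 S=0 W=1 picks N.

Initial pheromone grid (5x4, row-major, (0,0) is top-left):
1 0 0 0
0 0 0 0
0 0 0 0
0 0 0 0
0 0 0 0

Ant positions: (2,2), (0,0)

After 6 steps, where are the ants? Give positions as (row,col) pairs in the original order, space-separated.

Step 1: ant0:(2,2)->N->(1,2) | ant1:(0,0)->E->(0,1)
  grid max=1 at (0,1)
Step 2: ant0:(1,2)->N->(0,2) | ant1:(0,1)->E->(0,2)
  grid max=3 at (0,2)
Step 3: ant0:(0,2)->E->(0,3) | ant1:(0,2)->E->(0,3)
  grid max=3 at (0,3)
Step 4: ant0:(0,3)->W->(0,2) | ant1:(0,3)->W->(0,2)
  grid max=5 at (0,2)
Step 5: ant0:(0,2)->E->(0,3) | ant1:(0,2)->E->(0,3)
  grid max=5 at (0,3)
Step 6: ant0:(0,3)->W->(0,2) | ant1:(0,3)->W->(0,2)
  grid max=7 at (0,2)

(0,2) (0,2)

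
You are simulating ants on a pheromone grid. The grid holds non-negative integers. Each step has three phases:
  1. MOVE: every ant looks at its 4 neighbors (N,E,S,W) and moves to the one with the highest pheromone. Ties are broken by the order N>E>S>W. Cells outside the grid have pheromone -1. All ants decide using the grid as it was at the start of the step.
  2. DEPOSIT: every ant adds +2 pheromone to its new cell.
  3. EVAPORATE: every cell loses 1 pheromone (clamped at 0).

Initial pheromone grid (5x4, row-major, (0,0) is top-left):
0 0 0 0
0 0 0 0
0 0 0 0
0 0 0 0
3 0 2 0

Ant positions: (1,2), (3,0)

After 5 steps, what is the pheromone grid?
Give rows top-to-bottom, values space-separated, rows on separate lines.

After step 1: ants at (0,2),(4,0)
  0 0 1 0
  0 0 0 0
  0 0 0 0
  0 0 0 0
  4 0 1 0
After step 2: ants at (0,3),(3,0)
  0 0 0 1
  0 0 0 0
  0 0 0 0
  1 0 0 0
  3 0 0 0
After step 3: ants at (1,3),(4,0)
  0 0 0 0
  0 0 0 1
  0 0 0 0
  0 0 0 0
  4 0 0 0
After step 4: ants at (0,3),(3,0)
  0 0 0 1
  0 0 0 0
  0 0 0 0
  1 0 0 0
  3 0 0 0
After step 5: ants at (1,3),(4,0)
  0 0 0 0
  0 0 0 1
  0 0 0 0
  0 0 0 0
  4 0 0 0

0 0 0 0
0 0 0 1
0 0 0 0
0 0 0 0
4 0 0 0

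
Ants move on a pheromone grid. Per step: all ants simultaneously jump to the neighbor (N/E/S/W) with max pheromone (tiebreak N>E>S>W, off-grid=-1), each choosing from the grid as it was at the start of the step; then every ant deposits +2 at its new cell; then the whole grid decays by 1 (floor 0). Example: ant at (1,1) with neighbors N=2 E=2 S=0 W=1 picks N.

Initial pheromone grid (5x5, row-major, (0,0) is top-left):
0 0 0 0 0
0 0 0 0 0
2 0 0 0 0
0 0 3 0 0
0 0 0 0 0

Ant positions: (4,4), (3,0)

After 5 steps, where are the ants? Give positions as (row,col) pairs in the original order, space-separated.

Step 1: ant0:(4,4)->N->(3,4) | ant1:(3,0)->N->(2,0)
  grid max=3 at (2,0)
Step 2: ant0:(3,4)->N->(2,4) | ant1:(2,0)->N->(1,0)
  grid max=2 at (2,0)
Step 3: ant0:(2,4)->N->(1,4) | ant1:(1,0)->S->(2,0)
  grid max=3 at (2,0)
Step 4: ant0:(1,4)->N->(0,4) | ant1:(2,0)->N->(1,0)
  grid max=2 at (2,0)
Step 5: ant0:(0,4)->S->(1,4) | ant1:(1,0)->S->(2,0)
  grid max=3 at (2,0)

(1,4) (2,0)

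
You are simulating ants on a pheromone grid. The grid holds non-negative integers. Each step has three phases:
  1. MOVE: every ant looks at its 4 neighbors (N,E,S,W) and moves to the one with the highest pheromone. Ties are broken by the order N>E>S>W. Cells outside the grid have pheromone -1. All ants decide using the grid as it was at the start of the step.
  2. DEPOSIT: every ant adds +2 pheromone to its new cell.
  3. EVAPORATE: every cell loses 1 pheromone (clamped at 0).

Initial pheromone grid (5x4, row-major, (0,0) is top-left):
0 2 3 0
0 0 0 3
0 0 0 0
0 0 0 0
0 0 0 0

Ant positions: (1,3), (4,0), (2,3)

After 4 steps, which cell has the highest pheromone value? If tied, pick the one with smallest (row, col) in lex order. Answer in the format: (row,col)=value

Step 1: ant0:(1,3)->N->(0,3) | ant1:(4,0)->N->(3,0) | ant2:(2,3)->N->(1,3)
  grid max=4 at (1,3)
Step 2: ant0:(0,3)->S->(1,3) | ant1:(3,0)->N->(2,0) | ant2:(1,3)->N->(0,3)
  grid max=5 at (1,3)
Step 3: ant0:(1,3)->N->(0,3) | ant1:(2,0)->N->(1,0) | ant2:(0,3)->S->(1,3)
  grid max=6 at (1,3)
Step 4: ant0:(0,3)->S->(1,3) | ant1:(1,0)->N->(0,0) | ant2:(1,3)->N->(0,3)
  grid max=7 at (1,3)
Final grid:
  1 0 0 4
  0 0 0 7
  0 0 0 0
  0 0 0 0
  0 0 0 0
Max pheromone 7 at (1,3)

Answer: (1,3)=7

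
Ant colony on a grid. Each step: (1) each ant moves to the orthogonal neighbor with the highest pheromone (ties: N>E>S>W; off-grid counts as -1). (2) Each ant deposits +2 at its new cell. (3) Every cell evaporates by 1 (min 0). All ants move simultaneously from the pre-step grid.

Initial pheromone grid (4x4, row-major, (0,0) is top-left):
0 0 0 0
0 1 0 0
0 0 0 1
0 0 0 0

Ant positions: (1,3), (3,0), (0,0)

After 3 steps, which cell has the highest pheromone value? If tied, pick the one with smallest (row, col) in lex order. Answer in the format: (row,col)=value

Answer: (2,3)=2

Derivation:
Step 1: ant0:(1,3)->S->(2,3) | ant1:(3,0)->N->(2,0) | ant2:(0,0)->E->(0,1)
  grid max=2 at (2,3)
Step 2: ant0:(2,3)->N->(1,3) | ant1:(2,0)->N->(1,0) | ant2:(0,1)->E->(0,2)
  grid max=1 at (0,2)
Step 3: ant0:(1,3)->S->(2,3) | ant1:(1,0)->N->(0,0) | ant2:(0,2)->E->(0,3)
  grid max=2 at (2,3)
Final grid:
  1 0 0 1
  0 0 0 0
  0 0 0 2
  0 0 0 0
Max pheromone 2 at (2,3)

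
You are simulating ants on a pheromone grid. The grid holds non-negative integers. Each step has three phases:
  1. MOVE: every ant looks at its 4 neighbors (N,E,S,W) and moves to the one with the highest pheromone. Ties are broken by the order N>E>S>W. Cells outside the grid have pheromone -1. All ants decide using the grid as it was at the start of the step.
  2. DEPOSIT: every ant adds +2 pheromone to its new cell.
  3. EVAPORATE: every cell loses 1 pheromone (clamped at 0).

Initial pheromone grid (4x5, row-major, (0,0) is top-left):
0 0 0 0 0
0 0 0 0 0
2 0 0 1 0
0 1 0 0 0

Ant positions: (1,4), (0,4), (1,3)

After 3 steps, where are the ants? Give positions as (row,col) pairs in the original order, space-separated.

Step 1: ant0:(1,4)->N->(0,4) | ant1:(0,4)->S->(1,4) | ant2:(1,3)->S->(2,3)
  grid max=2 at (2,3)
Step 2: ant0:(0,4)->S->(1,4) | ant1:(1,4)->N->(0,4) | ant2:(2,3)->N->(1,3)
  grid max=2 at (0,4)
Step 3: ant0:(1,4)->N->(0,4) | ant1:(0,4)->S->(1,4) | ant2:(1,3)->E->(1,4)
  grid max=5 at (1,4)

(0,4) (1,4) (1,4)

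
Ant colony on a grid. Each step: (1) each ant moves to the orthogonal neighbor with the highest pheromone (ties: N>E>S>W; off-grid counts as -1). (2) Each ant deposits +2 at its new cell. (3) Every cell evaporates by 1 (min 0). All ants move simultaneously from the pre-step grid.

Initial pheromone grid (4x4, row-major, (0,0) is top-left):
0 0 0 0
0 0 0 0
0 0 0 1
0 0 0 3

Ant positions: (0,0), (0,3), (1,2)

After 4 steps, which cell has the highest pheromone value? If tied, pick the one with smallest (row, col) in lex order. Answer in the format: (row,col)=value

Answer: (0,1)=6

Derivation:
Step 1: ant0:(0,0)->E->(0,1) | ant1:(0,3)->S->(1,3) | ant2:(1,2)->N->(0,2)
  grid max=2 at (3,3)
Step 2: ant0:(0,1)->E->(0,2) | ant1:(1,3)->N->(0,3) | ant2:(0,2)->W->(0,1)
  grid max=2 at (0,1)
Step 3: ant0:(0,2)->W->(0,1) | ant1:(0,3)->W->(0,2) | ant2:(0,1)->E->(0,2)
  grid max=5 at (0,2)
Step 4: ant0:(0,1)->E->(0,2) | ant1:(0,2)->W->(0,1) | ant2:(0,2)->W->(0,1)
  grid max=6 at (0,1)
Final grid:
  0 6 6 0
  0 0 0 0
  0 0 0 0
  0 0 0 0
Max pheromone 6 at (0,1)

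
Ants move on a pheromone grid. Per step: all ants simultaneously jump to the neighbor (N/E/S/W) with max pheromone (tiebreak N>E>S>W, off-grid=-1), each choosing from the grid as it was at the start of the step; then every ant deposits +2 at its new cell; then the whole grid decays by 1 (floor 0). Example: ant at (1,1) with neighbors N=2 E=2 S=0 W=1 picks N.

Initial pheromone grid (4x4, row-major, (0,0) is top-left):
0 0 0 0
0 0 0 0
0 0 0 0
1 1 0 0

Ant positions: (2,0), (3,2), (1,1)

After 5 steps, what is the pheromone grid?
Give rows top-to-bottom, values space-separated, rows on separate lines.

After step 1: ants at (3,0),(3,1),(0,1)
  0 1 0 0
  0 0 0 0
  0 0 0 0
  2 2 0 0
After step 2: ants at (3,1),(3,0),(0,2)
  0 0 1 0
  0 0 0 0
  0 0 0 0
  3 3 0 0
After step 3: ants at (3,0),(3,1),(0,3)
  0 0 0 1
  0 0 0 0
  0 0 0 0
  4 4 0 0
After step 4: ants at (3,1),(3,0),(1,3)
  0 0 0 0
  0 0 0 1
  0 0 0 0
  5 5 0 0
After step 5: ants at (3,0),(3,1),(0,3)
  0 0 0 1
  0 0 0 0
  0 0 0 0
  6 6 0 0

0 0 0 1
0 0 0 0
0 0 0 0
6 6 0 0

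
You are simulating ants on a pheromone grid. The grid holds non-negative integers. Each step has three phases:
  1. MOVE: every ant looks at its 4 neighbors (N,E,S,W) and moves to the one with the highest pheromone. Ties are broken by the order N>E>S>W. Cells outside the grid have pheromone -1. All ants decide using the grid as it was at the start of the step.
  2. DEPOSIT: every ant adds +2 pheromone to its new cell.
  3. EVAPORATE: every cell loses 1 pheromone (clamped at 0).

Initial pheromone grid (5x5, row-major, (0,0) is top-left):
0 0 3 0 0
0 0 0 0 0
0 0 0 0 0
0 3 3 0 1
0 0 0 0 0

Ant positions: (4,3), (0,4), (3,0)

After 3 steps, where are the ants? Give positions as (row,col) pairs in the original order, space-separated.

Step 1: ant0:(4,3)->N->(3,3) | ant1:(0,4)->S->(1,4) | ant2:(3,0)->E->(3,1)
  grid max=4 at (3,1)
Step 2: ant0:(3,3)->W->(3,2) | ant1:(1,4)->N->(0,4) | ant2:(3,1)->E->(3,2)
  grid max=5 at (3,2)
Step 3: ant0:(3,2)->W->(3,1) | ant1:(0,4)->S->(1,4) | ant2:(3,2)->W->(3,1)
  grid max=6 at (3,1)

(3,1) (1,4) (3,1)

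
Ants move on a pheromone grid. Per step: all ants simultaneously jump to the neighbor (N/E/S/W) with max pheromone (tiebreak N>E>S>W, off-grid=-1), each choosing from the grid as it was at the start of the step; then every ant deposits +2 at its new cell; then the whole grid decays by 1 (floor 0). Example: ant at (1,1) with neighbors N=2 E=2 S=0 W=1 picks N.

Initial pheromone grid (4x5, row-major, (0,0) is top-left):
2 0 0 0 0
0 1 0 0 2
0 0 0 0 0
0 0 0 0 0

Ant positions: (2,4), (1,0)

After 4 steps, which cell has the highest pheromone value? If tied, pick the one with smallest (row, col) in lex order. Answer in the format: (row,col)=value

Step 1: ant0:(2,4)->N->(1,4) | ant1:(1,0)->N->(0,0)
  grid max=3 at (0,0)
Step 2: ant0:(1,4)->N->(0,4) | ant1:(0,0)->E->(0,1)
  grid max=2 at (0,0)
Step 3: ant0:(0,4)->S->(1,4) | ant1:(0,1)->W->(0,0)
  grid max=3 at (0,0)
Step 4: ant0:(1,4)->N->(0,4) | ant1:(0,0)->E->(0,1)
  grid max=2 at (0,0)
Final grid:
  2 1 0 0 1
  0 0 0 0 2
  0 0 0 0 0
  0 0 0 0 0
Max pheromone 2 at (0,0)

Answer: (0,0)=2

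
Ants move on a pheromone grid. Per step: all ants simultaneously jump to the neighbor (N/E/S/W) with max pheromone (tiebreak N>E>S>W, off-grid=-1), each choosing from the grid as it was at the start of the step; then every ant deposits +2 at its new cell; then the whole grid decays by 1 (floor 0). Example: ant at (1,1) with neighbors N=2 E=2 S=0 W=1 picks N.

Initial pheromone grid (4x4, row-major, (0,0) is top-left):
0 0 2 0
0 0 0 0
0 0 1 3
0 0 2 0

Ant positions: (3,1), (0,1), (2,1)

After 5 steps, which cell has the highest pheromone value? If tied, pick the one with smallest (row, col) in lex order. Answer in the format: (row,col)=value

Step 1: ant0:(3,1)->E->(3,2) | ant1:(0,1)->E->(0,2) | ant2:(2,1)->E->(2,2)
  grid max=3 at (0,2)
Step 2: ant0:(3,2)->N->(2,2) | ant1:(0,2)->E->(0,3) | ant2:(2,2)->S->(3,2)
  grid max=4 at (3,2)
Step 3: ant0:(2,2)->S->(3,2) | ant1:(0,3)->W->(0,2) | ant2:(3,2)->N->(2,2)
  grid max=5 at (3,2)
Step 4: ant0:(3,2)->N->(2,2) | ant1:(0,2)->E->(0,3) | ant2:(2,2)->S->(3,2)
  grid max=6 at (3,2)
Step 5: ant0:(2,2)->S->(3,2) | ant1:(0,3)->W->(0,2) | ant2:(3,2)->N->(2,2)
  grid max=7 at (3,2)
Final grid:
  0 0 3 0
  0 0 0 0
  0 0 6 0
  0 0 7 0
Max pheromone 7 at (3,2)

Answer: (3,2)=7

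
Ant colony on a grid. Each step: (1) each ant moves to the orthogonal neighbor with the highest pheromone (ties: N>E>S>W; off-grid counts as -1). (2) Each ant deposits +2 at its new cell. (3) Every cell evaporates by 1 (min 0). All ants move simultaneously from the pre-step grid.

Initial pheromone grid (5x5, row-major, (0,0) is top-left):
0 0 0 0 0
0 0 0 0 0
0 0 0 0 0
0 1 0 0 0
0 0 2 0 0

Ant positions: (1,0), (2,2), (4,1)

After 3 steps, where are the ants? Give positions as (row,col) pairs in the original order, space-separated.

Step 1: ant0:(1,0)->N->(0,0) | ant1:(2,2)->N->(1,2) | ant2:(4,1)->E->(4,2)
  grid max=3 at (4,2)
Step 2: ant0:(0,0)->E->(0,1) | ant1:(1,2)->N->(0,2) | ant2:(4,2)->N->(3,2)
  grid max=2 at (4,2)
Step 3: ant0:(0,1)->E->(0,2) | ant1:(0,2)->W->(0,1) | ant2:(3,2)->S->(4,2)
  grid max=3 at (4,2)

(0,2) (0,1) (4,2)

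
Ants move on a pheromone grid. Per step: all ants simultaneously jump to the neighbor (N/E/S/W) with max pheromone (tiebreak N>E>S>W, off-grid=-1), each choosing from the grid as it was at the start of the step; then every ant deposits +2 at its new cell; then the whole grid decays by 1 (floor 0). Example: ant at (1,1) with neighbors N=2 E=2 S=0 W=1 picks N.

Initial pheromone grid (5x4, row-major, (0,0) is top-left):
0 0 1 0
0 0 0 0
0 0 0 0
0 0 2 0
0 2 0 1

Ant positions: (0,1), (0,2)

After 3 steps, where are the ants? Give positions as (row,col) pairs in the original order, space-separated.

Step 1: ant0:(0,1)->E->(0,2) | ant1:(0,2)->E->(0,3)
  grid max=2 at (0,2)
Step 2: ant0:(0,2)->E->(0,3) | ant1:(0,3)->W->(0,2)
  grid max=3 at (0,2)
Step 3: ant0:(0,3)->W->(0,2) | ant1:(0,2)->E->(0,3)
  grid max=4 at (0,2)

(0,2) (0,3)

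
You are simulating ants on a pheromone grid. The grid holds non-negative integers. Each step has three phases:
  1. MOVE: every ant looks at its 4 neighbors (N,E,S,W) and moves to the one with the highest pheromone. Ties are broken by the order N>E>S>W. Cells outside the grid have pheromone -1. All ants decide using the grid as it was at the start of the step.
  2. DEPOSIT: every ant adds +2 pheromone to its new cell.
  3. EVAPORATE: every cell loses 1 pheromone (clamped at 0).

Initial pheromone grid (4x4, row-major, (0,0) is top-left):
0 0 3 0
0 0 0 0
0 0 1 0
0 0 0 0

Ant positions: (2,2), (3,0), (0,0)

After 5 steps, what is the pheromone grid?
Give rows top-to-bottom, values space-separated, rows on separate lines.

After step 1: ants at (1,2),(2,0),(0,1)
  0 1 2 0
  0 0 1 0
  1 0 0 0
  0 0 0 0
After step 2: ants at (0,2),(1,0),(0,2)
  0 0 5 0
  1 0 0 0
  0 0 0 0
  0 0 0 0
After step 3: ants at (0,3),(0,0),(0,3)
  1 0 4 3
  0 0 0 0
  0 0 0 0
  0 0 0 0
After step 4: ants at (0,2),(0,1),(0,2)
  0 1 7 2
  0 0 0 0
  0 0 0 0
  0 0 0 0
After step 5: ants at (0,3),(0,2),(0,3)
  0 0 8 5
  0 0 0 0
  0 0 0 0
  0 0 0 0

0 0 8 5
0 0 0 0
0 0 0 0
0 0 0 0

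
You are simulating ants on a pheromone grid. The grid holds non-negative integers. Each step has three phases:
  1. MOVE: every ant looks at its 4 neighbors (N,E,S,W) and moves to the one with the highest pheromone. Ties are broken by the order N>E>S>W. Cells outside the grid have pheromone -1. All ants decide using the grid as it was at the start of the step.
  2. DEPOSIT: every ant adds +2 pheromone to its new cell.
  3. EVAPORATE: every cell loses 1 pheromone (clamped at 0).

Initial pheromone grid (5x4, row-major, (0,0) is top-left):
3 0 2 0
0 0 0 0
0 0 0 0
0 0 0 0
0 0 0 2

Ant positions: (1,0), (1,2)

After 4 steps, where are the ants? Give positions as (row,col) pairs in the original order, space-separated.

Step 1: ant0:(1,0)->N->(0,0) | ant1:(1,2)->N->(0,2)
  grid max=4 at (0,0)
Step 2: ant0:(0,0)->E->(0,1) | ant1:(0,2)->E->(0,3)
  grid max=3 at (0,0)
Step 3: ant0:(0,1)->W->(0,0) | ant1:(0,3)->W->(0,2)
  grid max=4 at (0,0)
Step 4: ant0:(0,0)->E->(0,1) | ant1:(0,2)->E->(0,3)
  grid max=3 at (0,0)

(0,1) (0,3)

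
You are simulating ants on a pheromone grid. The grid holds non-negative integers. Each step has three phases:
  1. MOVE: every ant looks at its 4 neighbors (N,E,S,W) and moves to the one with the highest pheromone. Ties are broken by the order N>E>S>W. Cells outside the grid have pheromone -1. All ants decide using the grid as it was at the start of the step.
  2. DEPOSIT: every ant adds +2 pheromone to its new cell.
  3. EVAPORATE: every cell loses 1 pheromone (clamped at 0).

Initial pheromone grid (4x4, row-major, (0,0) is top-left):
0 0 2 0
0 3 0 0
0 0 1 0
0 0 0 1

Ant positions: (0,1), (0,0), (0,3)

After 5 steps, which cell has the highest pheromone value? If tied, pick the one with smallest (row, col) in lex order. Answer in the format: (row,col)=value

Answer: (1,1)=12

Derivation:
Step 1: ant0:(0,1)->S->(1,1) | ant1:(0,0)->E->(0,1) | ant2:(0,3)->W->(0,2)
  grid max=4 at (1,1)
Step 2: ant0:(1,1)->N->(0,1) | ant1:(0,1)->S->(1,1) | ant2:(0,2)->W->(0,1)
  grid max=5 at (1,1)
Step 3: ant0:(0,1)->S->(1,1) | ant1:(1,1)->N->(0,1) | ant2:(0,1)->S->(1,1)
  grid max=8 at (1,1)
Step 4: ant0:(1,1)->N->(0,1) | ant1:(0,1)->S->(1,1) | ant2:(1,1)->N->(0,1)
  grid max=9 at (1,1)
Step 5: ant0:(0,1)->S->(1,1) | ant1:(1,1)->N->(0,1) | ant2:(0,1)->S->(1,1)
  grid max=12 at (1,1)
Final grid:
  0 9 0 0
  0 12 0 0
  0 0 0 0
  0 0 0 0
Max pheromone 12 at (1,1)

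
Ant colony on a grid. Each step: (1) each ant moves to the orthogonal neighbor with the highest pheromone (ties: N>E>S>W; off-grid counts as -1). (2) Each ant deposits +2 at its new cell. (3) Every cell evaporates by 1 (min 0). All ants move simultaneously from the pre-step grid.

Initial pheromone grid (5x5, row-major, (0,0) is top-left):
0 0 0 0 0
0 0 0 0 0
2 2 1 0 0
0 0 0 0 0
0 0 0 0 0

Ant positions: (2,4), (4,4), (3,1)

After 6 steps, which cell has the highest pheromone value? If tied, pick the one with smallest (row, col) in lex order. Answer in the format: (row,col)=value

Step 1: ant0:(2,4)->N->(1,4) | ant1:(4,4)->N->(3,4) | ant2:(3,1)->N->(2,1)
  grid max=3 at (2,1)
Step 2: ant0:(1,4)->N->(0,4) | ant1:(3,4)->N->(2,4) | ant2:(2,1)->W->(2,0)
  grid max=2 at (2,0)
Step 3: ant0:(0,4)->S->(1,4) | ant1:(2,4)->N->(1,4) | ant2:(2,0)->E->(2,1)
  grid max=3 at (1,4)
Step 4: ant0:(1,4)->N->(0,4) | ant1:(1,4)->N->(0,4) | ant2:(2,1)->W->(2,0)
  grid max=3 at (0,4)
Step 5: ant0:(0,4)->S->(1,4) | ant1:(0,4)->S->(1,4) | ant2:(2,0)->E->(2,1)
  grid max=5 at (1,4)
Step 6: ant0:(1,4)->N->(0,4) | ant1:(1,4)->N->(0,4) | ant2:(2,1)->W->(2,0)
  grid max=5 at (0,4)
Final grid:
  0 0 0 0 5
  0 0 0 0 4
  2 2 0 0 0
  0 0 0 0 0
  0 0 0 0 0
Max pheromone 5 at (0,4)

Answer: (0,4)=5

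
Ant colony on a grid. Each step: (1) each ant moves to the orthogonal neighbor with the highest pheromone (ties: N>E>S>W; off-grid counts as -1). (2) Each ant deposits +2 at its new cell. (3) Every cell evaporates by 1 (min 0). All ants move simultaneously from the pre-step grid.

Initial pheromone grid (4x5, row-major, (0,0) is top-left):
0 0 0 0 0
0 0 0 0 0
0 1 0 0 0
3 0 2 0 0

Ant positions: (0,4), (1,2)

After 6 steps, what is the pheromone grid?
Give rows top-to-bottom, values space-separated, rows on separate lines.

After step 1: ants at (1,4),(0,2)
  0 0 1 0 0
  0 0 0 0 1
  0 0 0 0 0
  2 0 1 0 0
After step 2: ants at (0,4),(0,3)
  0 0 0 1 1
  0 0 0 0 0
  0 0 0 0 0
  1 0 0 0 0
After step 3: ants at (0,3),(0,4)
  0 0 0 2 2
  0 0 0 0 0
  0 0 0 0 0
  0 0 0 0 0
After step 4: ants at (0,4),(0,3)
  0 0 0 3 3
  0 0 0 0 0
  0 0 0 0 0
  0 0 0 0 0
After step 5: ants at (0,3),(0,4)
  0 0 0 4 4
  0 0 0 0 0
  0 0 0 0 0
  0 0 0 0 0
After step 6: ants at (0,4),(0,3)
  0 0 0 5 5
  0 0 0 0 0
  0 0 0 0 0
  0 0 0 0 0

0 0 0 5 5
0 0 0 0 0
0 0 0 0 0
0 0 0 0 0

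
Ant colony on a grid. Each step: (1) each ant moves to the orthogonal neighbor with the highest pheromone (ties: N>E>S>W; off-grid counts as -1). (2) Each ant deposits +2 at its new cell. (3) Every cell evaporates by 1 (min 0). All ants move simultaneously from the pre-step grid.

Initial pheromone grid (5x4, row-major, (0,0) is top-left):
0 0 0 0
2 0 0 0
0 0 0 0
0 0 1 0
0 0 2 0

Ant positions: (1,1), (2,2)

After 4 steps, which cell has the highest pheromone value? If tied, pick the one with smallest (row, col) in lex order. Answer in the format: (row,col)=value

Step 1: ant0:(1,1)->W->(1,0) | ant1:(2,2)->S->(3,2)
  grid max=3 at (1,0)
Step 2: ant0:(1,0)->N->(0,0) | ant1:(3,2)->S->(4,2)
  grid max=2 at (1,0)
Step 3: ant0:(0,0)->S->(1,0) | ant1:(4,2)->N->(3,2)
  grid max=3 at (1,0)
Step 4: ant0:(1,0)->N->(0,0) | ant1:(3,2)->S->(4,2)
  grid max=2 at (1,0)
Final grid:
  1 0 0 0
  2 0 0 0
  0 0 0 0
  0 0 1 0
  0 0 2 0
Max pheromone 2 at (1,0)

Answer: (1,0)=2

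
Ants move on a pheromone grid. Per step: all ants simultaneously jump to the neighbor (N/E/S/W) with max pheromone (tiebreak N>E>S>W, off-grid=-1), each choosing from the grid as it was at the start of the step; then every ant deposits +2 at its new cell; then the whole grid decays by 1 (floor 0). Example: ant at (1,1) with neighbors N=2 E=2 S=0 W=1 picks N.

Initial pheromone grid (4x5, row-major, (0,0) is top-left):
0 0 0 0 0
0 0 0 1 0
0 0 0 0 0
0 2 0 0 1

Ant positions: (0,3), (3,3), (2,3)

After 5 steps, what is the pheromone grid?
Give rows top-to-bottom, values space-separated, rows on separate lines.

After step 1: ants at (1,3),(3,4),(1,3)
  0 0 0 0 0
  0 0 0 4 0
  0 0 0 0 0
  0 1 0 0 2
After step 2: ants at (0,3),(2,4),(0,3)
  0 0 0 3 0
  0 0 0 3 0
  0 0 0 0 1
  0 0 0 0 1
After step 3: ants at (1,3),(3,4),(1,3)
  0 0 0 2 0
  0 0 0 6 0
  0 0 0 0 0
  0 0 0 0 2
After step 4: ants at (0,3),(2,4),(0,3)
  0 0 0 5 0
  0 0 0 5 0
  0 0 0 0 1
  0 0 0 0 1
After step 5: ants at (1,3),(3,4),(1,3)
  0 0 0 4 0
  0 0 0 8 0
  0 0 0 0 0
  0 0 0 0 2

0 0 0 4 0
0 0 0 8 0
0 0 0 0 0
0 0 0 0 2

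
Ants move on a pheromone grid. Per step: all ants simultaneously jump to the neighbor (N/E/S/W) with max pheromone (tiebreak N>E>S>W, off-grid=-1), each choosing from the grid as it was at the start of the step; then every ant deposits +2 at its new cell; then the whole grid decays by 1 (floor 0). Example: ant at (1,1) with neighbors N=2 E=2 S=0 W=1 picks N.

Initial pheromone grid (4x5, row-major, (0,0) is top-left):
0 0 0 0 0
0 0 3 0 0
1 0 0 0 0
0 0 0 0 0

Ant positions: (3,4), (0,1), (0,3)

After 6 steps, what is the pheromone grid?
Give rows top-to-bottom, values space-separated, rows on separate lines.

After step 1: ants at (2,4),(0,2),(0,4)
  0 0 1 0 1
  0 0 2 0 0
  0 0 0 0 1
  0 0 0 0 0
After step 2: ants at (1,4),(1,2),(1,4)
  0 0 0 0 0
  0 0 3 0 3
  0 0 0 0 0
  0 0 0 0 0
After step 3: ants at (0,4),(0,2),(0,4)
  0 0 1 0 3
  0 0 2 0 2
  0 0 0 0 0
  0 0 0 0 0
After step 4: ants at (1,4),(1,2),(1,4)
  0 0 0 0 2
  0 0 3 0 5
  0 0 0 0 0
  0 0 0 0 0
After step 5: ants at (0,4),(0,2),(0,4)
  0 0 1 0 5
  0 0 2 0 4
  0 0 0 0 0
  0 0 0 0 0
After step 6: ants at (1,4),(1,2),(1,4)
  0 0 0 0 4
  0 0 3 0 7
  0 0 0 0 0
  0 0 0 0 0

0 0 0 0 4
0 0 3 0 7
0 0 0 0 0
0 0 0 0 0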